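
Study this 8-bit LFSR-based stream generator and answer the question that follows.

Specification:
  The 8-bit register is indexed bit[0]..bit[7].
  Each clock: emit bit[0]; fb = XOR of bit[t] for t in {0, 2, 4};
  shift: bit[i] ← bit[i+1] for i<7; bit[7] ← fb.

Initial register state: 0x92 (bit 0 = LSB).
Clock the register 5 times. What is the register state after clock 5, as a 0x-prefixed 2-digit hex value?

reg_0 = 0x92
clock 1: out=0, reg = 0xC9
clock 2: out=1, reg = 0xE4
clock 3: out=0, reg = 0xF2
clock 4: out=0, reg = 0xF9
clock 5: out=1, reg = 0x7C

0x7C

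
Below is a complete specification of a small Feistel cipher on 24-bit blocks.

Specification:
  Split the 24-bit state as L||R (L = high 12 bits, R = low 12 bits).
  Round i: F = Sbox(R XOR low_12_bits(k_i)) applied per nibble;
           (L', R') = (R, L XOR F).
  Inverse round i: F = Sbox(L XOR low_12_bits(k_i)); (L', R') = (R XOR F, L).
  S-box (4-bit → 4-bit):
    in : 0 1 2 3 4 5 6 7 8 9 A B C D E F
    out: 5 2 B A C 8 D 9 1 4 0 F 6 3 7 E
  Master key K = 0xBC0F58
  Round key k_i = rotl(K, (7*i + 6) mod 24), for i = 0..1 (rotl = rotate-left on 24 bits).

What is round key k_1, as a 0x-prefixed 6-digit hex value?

0xEB1781

K = 0xBC0F58
k_0 = rotl(K, (7*0+6) mod 24) = rotl(K, 6) = 0x03D62F
k_1 = rotl(K, (7*1+6) mod 24) = rotl(K, 13) = 0xEB1781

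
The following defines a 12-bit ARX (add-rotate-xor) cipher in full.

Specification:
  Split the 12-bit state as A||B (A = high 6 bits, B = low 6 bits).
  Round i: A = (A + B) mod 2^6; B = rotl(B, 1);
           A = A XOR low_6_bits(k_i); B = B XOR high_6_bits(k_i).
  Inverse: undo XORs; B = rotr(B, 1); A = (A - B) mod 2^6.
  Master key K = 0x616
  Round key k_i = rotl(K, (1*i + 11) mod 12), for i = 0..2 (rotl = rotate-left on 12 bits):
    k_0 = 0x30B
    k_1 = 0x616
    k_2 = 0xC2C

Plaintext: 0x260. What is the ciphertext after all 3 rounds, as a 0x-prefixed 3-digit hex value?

0x5F4

s_0 = plaintext = 0x260
s_1 = Round(s_0, k_0) = 0x88D
s_2 = Round(s_1, k_1) = 0xE42
s_3 = Round(s_2, k_2) = 0x5F4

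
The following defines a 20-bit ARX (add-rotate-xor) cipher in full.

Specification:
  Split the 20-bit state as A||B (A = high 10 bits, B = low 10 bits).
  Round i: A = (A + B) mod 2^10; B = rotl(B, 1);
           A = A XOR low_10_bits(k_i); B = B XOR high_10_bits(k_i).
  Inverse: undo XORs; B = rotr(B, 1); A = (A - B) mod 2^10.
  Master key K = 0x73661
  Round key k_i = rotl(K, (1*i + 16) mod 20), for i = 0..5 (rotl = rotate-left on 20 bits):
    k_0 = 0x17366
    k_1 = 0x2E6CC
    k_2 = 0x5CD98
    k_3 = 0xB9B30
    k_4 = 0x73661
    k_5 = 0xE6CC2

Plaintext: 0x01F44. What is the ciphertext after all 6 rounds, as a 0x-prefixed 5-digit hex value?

0x52925

s_0 = plaintext = 0x01F44
s_1 = Round(s_0, k_0) = 0x0B6D5
s_2 = Round(s_1, k_1) = 0x73912
s_3 = Round(s_2, k_2) = 0xDE357
s_4 = Round(s_3, k_3) = 0x7FC49
s_5 = Round(s_4, k_4) = 0x0A55F
s_6 = Round(s_5, k_5) = 0x52925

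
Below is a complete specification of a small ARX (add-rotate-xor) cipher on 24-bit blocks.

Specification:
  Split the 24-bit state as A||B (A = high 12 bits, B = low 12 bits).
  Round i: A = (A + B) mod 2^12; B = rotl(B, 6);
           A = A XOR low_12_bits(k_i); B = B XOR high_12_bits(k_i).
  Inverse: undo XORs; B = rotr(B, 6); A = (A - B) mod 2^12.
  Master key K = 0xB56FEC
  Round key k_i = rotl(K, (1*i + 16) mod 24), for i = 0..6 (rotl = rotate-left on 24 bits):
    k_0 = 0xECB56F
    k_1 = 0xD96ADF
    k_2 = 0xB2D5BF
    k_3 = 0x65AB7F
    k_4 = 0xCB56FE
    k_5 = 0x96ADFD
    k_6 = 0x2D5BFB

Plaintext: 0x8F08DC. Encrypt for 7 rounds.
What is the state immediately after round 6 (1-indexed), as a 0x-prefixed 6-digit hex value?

0x27BE9F

s_0 = plaintext = 0x8F08DC
s_1 = Round(s_0, k_0) = 0x4A39E8
s_2 = Round(s_1, k_1) = 0x4547B1
s_3 = Round(s_2, k_2) = 0x9BA773
s_4 = Round(s_3, k_3) = 0xA52A87
s_5 = Round(s_4, k_4) = 0x227D5F
s_6 = Round(s_5, k_5) = 0x27BE9F
s_7 = Round(s_6, k_6) = 0xAE152F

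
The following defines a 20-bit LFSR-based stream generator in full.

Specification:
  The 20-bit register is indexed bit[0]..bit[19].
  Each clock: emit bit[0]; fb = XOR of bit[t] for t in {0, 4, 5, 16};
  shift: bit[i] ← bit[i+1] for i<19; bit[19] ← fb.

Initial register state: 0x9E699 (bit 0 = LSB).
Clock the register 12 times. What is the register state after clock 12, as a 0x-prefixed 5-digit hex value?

0x61D9E

reg_0 = 0x9E699
clock 1: out=1, reg = 0xCF34C
clock 2: out=0, reg = 0x679A6
clock 3: out=0, reg = 0xB3CD3
clock 4: out=1, reg = 0xD9E69
clock 5: out=1, reg = 0xECF34
clock 6: out=0, reg = 0x7679A
clock 7: out=0, reg = 0x3B3CD
clock 8: out=1, reg = 0x1D9E6
clock 9: out=0, reg = 0x0ECF3
clock 10: out=1, reg = 0x87679
clock 11: out=1, reg = 0xC3B3C
clock 12: out=0, reg = 0x61D9E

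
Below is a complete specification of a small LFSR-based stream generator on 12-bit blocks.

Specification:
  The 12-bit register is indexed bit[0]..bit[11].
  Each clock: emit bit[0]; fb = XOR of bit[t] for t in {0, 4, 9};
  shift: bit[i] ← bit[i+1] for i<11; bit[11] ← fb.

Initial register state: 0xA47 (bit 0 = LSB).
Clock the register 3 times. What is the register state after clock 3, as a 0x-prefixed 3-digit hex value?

reg_0 = 0xA47
clock 1: out=1, reg = 0x523
clock 2: out=1, reg = 0xA91
clock 3: out=1, reg = 0xD48

0xD48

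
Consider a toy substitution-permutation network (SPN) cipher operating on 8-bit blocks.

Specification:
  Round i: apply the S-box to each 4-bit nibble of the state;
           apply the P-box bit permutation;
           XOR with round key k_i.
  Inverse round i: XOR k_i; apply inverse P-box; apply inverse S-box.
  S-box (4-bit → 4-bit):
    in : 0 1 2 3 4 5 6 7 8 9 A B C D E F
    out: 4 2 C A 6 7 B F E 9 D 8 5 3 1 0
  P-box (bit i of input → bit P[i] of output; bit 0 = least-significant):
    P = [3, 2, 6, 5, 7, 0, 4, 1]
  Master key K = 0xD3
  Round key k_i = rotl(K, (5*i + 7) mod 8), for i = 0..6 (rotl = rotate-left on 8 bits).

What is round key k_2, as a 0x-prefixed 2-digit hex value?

K = 0xD3
k_0 = rotl(K, (5*0+7) mod 8) = rotl(K, 7) = 0xE9
k_1 = rotl(K, (5*1+7) mod 8) = rotl(K, 4) = 0x3D
k_2 = rotl(K, (5*2+7) mod 8) = rotl(K, 1) = 0xA7

0xA7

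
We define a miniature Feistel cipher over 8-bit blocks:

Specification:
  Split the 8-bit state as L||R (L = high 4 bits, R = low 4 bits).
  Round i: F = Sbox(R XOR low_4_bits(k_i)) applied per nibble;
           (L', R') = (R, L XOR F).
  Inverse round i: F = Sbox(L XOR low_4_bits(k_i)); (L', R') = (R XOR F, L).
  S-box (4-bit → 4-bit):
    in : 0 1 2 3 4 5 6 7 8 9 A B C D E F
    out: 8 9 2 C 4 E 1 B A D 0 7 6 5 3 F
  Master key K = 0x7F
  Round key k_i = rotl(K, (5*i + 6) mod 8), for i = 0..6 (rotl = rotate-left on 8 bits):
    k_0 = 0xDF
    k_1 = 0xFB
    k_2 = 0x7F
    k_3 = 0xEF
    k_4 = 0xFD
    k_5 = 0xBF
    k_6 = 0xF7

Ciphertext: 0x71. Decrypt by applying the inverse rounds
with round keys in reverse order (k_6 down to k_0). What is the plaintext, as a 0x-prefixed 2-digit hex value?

0x8A

s_0 = ciphertext = 0x71
s_1 = InvRound(s_0, k_6) = 0x97
s_2 = InvRound(s_1, k_5) = 0x69
s_3 = InvRound(s_2, k_4) = 0xE6
s_4 = InvRound(s_3, k_3) = 0xFE
s_5 = InvRound(s_4, k_2) = 0x6F
s_6 = InvRound(s_5, k_1) = 0xA6
s_7 = InvRound(s_6, k_0) = 0x8A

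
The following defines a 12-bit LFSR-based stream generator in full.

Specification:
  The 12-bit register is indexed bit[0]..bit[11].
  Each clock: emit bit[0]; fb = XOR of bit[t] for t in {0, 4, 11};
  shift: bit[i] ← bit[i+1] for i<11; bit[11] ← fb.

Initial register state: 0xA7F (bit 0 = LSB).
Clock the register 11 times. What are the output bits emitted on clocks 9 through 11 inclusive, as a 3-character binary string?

reg_0 = 0xA7F
clock 1: out=1, reg = 0xD3F
clock 2: out=1, reg = 0xE9F
clock 3: out=1, reg = 0xF4F
clock 4: out=1, reg = 0x7A7
clock 5: out=1, reg = 0xBD3
clock 6: out=1, reg = 0xDE9
clock 7: out=1, reg = 0x6F4
clock 8: out=0, reg = 0xB7A
clock 9: out=0, reg = 0x5BD
clock 10: out=1, reg = 0x2DE
clock 11: out=0, reg = 0x96F

010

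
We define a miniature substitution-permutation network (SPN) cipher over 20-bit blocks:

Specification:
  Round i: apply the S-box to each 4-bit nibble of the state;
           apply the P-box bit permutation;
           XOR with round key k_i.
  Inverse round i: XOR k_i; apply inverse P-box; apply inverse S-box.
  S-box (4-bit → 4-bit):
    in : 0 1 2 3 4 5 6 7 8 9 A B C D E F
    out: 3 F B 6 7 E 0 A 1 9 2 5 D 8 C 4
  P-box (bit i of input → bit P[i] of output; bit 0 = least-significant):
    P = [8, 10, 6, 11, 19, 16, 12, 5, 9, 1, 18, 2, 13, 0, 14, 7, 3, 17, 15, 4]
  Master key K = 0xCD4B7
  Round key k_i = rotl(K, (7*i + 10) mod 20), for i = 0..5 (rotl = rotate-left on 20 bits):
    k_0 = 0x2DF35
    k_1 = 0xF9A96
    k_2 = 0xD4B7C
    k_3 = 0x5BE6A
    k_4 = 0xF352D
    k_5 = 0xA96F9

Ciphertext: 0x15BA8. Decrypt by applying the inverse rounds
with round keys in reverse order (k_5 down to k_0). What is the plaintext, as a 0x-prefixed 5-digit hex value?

0x8609A

s_0 = ciphertext = 0x15BA8
s_1 = InvRound(s_0, k_5) = 0x53601
s_2 = InvRound(s_1, k_4) = 0x06998
s_3 = InvRound(s_2, k_3) = 0xEE454
s_4 = InvRound(s_3, k_2) = 0x48872
s_5 = InvRound(s_4, k_1) = 0xAD91F
s_6 = InvRound(s_5, k_0) = 0x8609A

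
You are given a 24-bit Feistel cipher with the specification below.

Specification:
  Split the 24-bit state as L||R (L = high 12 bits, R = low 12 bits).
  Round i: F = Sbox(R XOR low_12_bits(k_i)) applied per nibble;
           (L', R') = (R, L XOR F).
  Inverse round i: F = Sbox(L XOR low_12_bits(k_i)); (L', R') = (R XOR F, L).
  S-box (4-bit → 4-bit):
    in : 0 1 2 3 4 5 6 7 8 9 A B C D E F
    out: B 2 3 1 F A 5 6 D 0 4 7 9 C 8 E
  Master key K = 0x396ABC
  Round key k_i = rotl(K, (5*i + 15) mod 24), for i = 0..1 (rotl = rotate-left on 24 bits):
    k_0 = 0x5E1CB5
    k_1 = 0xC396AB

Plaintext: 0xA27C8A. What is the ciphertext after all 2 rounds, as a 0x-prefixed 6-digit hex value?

0x139A89

s_0 = plaintext = 0xA27C8A
s_1 = Round(s_0, k_0) = 0xC8A139
s_2 = Round(s_1, k_1) = 0x139A89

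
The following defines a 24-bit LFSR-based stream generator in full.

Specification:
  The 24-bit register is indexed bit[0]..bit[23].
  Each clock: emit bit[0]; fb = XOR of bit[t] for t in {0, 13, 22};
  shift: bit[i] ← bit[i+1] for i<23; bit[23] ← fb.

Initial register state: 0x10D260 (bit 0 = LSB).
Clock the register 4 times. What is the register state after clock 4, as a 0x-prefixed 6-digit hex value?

reg_0 = 0x10D260
clock 1: out=0, reg = 0x086930
clock 2: out=0, reg = 0x843498
clock 3: out=0, reg = 0xC21A4C
clock 4: out=0, reg = 0xE10D26

0xE10D26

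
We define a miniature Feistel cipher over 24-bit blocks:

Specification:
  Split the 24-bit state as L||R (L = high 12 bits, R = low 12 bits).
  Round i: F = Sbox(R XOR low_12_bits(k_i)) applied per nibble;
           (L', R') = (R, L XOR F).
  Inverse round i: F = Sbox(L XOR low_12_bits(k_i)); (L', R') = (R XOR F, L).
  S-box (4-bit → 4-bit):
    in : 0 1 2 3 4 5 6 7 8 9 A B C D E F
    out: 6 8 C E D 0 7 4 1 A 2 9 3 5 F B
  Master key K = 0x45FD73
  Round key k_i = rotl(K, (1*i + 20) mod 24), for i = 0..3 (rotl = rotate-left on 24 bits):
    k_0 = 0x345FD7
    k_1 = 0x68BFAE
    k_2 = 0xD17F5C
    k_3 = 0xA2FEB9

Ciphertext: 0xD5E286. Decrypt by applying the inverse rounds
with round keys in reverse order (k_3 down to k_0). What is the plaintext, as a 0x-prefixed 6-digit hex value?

0x54EF99

s_0 = ciphertext = 0xD5E286
s_1 = InvRound(s_0, k_3) = 0xC72D5E
s_2 = InvRound(s_1, k_2) = 0x391C72
s_3 = InvRound(s_2, k_1) = 0xF99391
s_4 = InvRound(s_3, k_0) = 0x54EF99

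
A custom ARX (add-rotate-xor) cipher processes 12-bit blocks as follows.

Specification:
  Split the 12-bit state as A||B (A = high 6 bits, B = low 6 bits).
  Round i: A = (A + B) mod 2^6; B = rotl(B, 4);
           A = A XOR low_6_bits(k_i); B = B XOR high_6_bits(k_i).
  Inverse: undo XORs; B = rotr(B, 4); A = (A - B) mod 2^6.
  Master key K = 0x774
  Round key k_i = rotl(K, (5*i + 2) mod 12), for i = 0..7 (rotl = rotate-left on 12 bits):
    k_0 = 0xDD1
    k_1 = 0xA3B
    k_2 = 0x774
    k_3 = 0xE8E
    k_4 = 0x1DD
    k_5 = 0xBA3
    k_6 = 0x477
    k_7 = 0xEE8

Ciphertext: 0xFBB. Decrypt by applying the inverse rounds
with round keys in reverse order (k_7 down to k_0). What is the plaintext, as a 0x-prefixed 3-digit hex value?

0x5F9

s_0 = ciphertext = 0xFBB
s_1 = InvRound(s_0, k_7) = 0x580
s_2 = InvRound(s_1, k_6) = 0x705
s_3 = InvRound(s_2, k_5) = 0x46E
s_4 = InvRound(s_3, k_4) = 0x9A6
s_5 = InvRound(s_4, k_3) = 0xDF1
s_6 = InvRound(s_5, k_2) = 0x472
s_7 = InvRound(s_6, k_1) = 0x069
s_8 = InvRound(s_7, k_0) = 0x5F9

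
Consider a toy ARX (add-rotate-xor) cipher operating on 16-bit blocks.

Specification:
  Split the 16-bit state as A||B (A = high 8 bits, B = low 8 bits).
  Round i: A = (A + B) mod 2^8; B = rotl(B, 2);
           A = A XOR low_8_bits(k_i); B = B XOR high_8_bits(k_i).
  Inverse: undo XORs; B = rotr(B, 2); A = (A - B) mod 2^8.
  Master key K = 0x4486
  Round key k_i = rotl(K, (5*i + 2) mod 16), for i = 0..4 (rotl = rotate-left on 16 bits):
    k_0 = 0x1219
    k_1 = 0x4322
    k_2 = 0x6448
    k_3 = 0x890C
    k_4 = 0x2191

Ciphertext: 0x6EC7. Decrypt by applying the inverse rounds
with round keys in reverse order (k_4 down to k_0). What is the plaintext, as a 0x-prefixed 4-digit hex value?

0x2011

s_0 = ciphertext = 0x6EC7
s_1 = InvRound(s_0, k_4) = 0x46B9
s_2 = InvRound(s_1, k_3) = 0x3E0C
s_3 = InvRound(s_2, k_2) = 0x5C1A
s_4 = InvRound(s_3, k_1) = 0x2856
s_5 = InvRound(s_4, k_0) = 0x2011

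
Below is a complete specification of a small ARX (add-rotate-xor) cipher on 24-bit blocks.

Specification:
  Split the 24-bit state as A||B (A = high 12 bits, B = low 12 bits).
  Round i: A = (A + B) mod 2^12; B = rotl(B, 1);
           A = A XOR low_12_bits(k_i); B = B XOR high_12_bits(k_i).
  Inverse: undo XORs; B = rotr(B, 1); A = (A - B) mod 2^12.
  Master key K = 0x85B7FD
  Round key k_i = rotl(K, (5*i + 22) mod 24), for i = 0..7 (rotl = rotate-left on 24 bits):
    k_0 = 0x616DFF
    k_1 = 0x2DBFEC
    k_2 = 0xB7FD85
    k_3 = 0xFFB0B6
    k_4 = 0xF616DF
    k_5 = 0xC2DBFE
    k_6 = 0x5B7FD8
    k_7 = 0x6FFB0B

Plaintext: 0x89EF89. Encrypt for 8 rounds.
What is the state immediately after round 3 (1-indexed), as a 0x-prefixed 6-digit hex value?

s_0 = plaintext = 0x89EF89
s_1 = Round(s_0, k_0) = 0x5D8905
s_2 = Round(s_1, k_1) = 0x1310D0
s_3 = Round(s_2, k_2) = 0xF84ADF
s_4 = Round(s_3, k_3) = 0xAD5A44
s_5 = Round(s_4, k_4) = 0x3C6BE8
s_6 = Round(s_5, k_5) = 0x450BFC
s_7 = Round(s_6, k_6) = 0xF9424E
s_8 = Round(s_7, k_7) = 0xAE9263

0xF84ADF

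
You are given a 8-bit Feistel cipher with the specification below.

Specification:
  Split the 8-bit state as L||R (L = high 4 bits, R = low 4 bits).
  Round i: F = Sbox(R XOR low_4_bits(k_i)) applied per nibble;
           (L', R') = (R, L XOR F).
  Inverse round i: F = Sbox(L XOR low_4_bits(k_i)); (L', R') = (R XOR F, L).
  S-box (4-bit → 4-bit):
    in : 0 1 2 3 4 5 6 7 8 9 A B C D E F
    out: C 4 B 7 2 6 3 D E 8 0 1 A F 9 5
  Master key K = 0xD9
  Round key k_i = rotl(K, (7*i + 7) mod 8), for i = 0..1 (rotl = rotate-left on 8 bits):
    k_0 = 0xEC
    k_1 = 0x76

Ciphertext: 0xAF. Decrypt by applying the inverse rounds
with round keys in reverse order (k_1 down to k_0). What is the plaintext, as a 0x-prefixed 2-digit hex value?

0x25

s_0 = ciphertext = 0xAF
s_1 = InvRound(s_0, k_1) = 0x5A
s_2 = InvRound(s_1, k_0) = 0x25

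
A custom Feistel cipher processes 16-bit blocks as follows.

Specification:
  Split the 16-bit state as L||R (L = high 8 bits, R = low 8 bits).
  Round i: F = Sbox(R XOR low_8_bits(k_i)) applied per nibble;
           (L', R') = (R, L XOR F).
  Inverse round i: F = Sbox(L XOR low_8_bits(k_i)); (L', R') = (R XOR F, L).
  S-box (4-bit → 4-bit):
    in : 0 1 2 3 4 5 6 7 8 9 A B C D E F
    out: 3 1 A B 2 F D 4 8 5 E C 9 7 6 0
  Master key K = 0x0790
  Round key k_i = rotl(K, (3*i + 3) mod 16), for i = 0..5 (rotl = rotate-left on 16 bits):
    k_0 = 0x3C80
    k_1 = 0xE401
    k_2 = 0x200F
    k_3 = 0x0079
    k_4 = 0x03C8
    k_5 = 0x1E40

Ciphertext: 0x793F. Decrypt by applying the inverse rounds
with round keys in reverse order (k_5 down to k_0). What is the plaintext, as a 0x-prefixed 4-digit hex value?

s_0 = ciphertext = 0x793F
s_1 = InvRound(s_0, k_5) = 0x8A79
s_2 = InvRound(s_1, k_4) = 0x538A
s_3 = InvRound(s_2, k_3) = 0x2453
s_4 = InvRound(s_3, k_2) = 0xFF24
s_5 = InvRound(s_4, k_1) = 0x22FF
s_6 = InvRound(s_5, k_0) = 0x1522

0x1522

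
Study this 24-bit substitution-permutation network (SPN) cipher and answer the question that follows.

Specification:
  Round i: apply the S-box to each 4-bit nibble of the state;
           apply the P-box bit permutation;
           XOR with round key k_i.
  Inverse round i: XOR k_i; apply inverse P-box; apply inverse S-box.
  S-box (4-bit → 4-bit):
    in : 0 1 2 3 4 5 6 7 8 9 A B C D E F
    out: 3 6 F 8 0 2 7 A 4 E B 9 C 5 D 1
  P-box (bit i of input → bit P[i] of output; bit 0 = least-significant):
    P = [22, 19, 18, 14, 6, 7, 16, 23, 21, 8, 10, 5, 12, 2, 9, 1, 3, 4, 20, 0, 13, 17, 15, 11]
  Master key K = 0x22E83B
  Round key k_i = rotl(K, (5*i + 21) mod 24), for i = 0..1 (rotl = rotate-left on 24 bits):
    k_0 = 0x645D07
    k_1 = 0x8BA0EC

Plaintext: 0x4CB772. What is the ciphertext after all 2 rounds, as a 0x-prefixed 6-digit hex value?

s_0 = plaintext = 0x4CB772
s_1 = Round(s_0, k_0) = 0xB80CA4
s_2 = Round(s_1, k_1) = 0x1B9C08

0x1B9C08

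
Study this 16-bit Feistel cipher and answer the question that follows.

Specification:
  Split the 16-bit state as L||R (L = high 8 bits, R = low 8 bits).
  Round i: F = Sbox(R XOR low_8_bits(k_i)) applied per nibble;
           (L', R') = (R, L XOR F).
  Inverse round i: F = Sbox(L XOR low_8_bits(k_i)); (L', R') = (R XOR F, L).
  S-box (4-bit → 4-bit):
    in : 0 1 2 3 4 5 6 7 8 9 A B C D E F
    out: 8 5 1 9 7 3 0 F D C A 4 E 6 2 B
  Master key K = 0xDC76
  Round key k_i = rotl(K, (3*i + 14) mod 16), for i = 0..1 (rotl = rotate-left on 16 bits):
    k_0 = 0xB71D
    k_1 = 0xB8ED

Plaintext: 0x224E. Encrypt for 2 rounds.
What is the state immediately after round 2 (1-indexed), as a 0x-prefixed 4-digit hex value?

s_0 = plaintext = 0x224E
s_1 = Round(s_0, k_0) = 0x4E1B
s_2 = Round(s_1, k_1) = 0x1BFE

0x1BFE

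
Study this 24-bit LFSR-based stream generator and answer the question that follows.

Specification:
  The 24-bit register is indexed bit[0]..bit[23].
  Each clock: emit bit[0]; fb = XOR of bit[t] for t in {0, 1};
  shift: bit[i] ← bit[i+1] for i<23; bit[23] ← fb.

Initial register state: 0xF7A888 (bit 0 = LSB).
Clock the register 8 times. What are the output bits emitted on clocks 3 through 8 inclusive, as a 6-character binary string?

reg_0 = 0xF7A888
clock 1: out=0, reg = 0x7BD444
clock 2: out=0, reg = 0x3DEA22
clock 3: out=0, reg = 0x9EF511
clock 4: out=1, reg = 0xCF7A88
clock 5: out=0, reg = 0x67BD44
clock 6: out=0, reg = 0x33DEA2
clock 7: out=0, reg = 0x99EF51
clock 8: out=1, reg = 0xCCF7A8

010001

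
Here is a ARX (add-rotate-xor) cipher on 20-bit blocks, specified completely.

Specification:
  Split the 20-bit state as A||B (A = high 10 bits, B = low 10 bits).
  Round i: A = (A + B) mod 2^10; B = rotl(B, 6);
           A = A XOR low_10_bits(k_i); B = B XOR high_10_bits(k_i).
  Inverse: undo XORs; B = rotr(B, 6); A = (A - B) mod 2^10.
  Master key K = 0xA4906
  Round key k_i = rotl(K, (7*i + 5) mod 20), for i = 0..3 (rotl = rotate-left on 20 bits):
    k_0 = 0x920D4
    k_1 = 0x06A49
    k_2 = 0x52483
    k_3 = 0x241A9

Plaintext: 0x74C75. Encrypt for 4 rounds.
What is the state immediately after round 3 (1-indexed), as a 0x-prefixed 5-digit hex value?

s_0 = plaintext = 0x74C75
s_1 = Round(s_0, k_0) = 0xA730F
s_2 = Round(s_1, k_1) = 0xF8BEA
s_3 = Round(s_2, k_2) = 0xD3FF7
s_4 = Round(s_3, k_3) = 0xBBD6F

0xD3FF7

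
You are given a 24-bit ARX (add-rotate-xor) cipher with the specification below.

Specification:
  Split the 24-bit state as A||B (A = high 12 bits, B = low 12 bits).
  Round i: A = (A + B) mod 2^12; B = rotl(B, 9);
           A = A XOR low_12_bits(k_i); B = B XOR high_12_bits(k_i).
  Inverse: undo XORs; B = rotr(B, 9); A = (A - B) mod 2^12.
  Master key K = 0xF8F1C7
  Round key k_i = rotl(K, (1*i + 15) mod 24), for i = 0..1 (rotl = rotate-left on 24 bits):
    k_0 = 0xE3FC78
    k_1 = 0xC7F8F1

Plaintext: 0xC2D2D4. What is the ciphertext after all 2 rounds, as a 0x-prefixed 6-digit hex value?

s_0 = plaintext = 0xC2D2D4
s_1 = Round(s_0, k_0) = 0x379665
s_2 = Round(s_1, k_1) = 0x12F6B3

0x12F6B3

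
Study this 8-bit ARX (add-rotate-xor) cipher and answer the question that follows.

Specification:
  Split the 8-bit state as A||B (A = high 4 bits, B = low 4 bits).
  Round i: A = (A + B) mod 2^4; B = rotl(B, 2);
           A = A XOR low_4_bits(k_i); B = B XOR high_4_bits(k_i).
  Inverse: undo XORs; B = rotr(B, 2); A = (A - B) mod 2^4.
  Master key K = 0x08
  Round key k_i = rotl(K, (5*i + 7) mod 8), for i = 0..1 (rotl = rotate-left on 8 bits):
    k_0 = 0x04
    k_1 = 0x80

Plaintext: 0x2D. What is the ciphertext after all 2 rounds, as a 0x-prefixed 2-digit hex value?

s_0 = plaintext = 0x2D
s_1 = Round(s_0, k_0) = 0xB7
s_2 = Round(s_1, k_1) = 0x25

0x25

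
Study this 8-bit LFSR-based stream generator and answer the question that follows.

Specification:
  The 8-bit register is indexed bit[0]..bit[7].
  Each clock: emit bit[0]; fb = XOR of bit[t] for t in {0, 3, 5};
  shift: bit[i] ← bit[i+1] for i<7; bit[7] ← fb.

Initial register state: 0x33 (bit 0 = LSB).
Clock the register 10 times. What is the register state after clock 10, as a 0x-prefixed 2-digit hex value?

0x85

reg_0 = 0x33
clock 1: out=1, reg = 0x19
clock 2: out=1, reg = 0x0C
clock 3: out=0, reg = 0x86
clock 4: out=0, reg = 0x43
clock 5: out=1, reg = 0xA1
clock 6: out=1, reg = 0x50
clock 7: out=0, reg = 0x28
clock 8: out=0, reg = 0x14
clock 9: out=0, reg = 0x0A
clock 10: out=0, reg = 0x85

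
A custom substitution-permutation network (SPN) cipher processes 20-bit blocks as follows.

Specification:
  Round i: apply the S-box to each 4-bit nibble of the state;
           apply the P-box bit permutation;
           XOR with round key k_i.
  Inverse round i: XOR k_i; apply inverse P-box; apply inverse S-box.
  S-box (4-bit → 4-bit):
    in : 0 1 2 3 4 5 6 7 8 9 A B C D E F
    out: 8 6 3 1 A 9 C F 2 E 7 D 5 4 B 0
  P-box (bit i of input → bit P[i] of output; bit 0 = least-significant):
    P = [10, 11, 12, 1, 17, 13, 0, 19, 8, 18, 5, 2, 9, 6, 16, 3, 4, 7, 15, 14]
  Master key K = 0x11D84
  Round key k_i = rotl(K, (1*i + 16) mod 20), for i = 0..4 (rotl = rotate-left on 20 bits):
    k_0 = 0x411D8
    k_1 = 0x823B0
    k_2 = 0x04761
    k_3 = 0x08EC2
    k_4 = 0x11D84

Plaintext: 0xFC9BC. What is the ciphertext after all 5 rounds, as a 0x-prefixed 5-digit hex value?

s_0 = plaintext = 0xFC9BC
s_1 = Round(s_0, k_0) = 0xB07FD
s_2 = Round(s_1, k_1) = 0xCF28C
s_3 = Round(s_2, k_2) = 0x4F271
s_4 = Round(s_3, k_3) = 0xEF743
s_5 = Round(s_4, k_4) = 0xD7830

0xD7830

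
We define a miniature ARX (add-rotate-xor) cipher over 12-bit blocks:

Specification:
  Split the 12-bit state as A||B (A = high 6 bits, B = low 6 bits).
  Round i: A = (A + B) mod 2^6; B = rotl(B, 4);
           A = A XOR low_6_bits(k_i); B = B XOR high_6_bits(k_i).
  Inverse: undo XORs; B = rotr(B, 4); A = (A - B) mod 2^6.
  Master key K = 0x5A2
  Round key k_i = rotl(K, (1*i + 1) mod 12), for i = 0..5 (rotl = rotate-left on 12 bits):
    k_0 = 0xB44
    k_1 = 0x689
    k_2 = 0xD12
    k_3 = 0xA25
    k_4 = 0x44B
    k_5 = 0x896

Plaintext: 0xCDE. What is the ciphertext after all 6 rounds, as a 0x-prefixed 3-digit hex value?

0xD2E

s_0 = plaintext = 0xCDE
s_1 = Round(s_0, k_0) = 0x54A
s_2 = Round(s_1, k_1) = 0x5B8
s_3 = Round(s_2, k_2) = 0x73A
s_4 = Round(s_3, k_3) = 0xCC6
s_5 = Round(s_4, k_4) = 0xCB0
s_6 = Round(s_5, k_5) = 0xD2E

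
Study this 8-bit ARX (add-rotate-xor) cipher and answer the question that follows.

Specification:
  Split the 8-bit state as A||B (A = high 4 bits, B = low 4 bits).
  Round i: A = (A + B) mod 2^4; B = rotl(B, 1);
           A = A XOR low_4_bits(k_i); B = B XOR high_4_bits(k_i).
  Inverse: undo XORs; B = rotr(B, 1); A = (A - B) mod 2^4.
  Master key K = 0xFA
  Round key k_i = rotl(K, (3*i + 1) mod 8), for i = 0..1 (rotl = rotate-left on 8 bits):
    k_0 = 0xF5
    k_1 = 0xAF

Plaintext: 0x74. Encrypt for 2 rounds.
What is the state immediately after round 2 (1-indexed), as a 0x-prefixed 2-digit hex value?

s_0 = plaintext = 0x74
s_1 = Round(s_0, k_0) = 0xE7
s_2 = Round(s_1, k_1) = 0xA4

0xA4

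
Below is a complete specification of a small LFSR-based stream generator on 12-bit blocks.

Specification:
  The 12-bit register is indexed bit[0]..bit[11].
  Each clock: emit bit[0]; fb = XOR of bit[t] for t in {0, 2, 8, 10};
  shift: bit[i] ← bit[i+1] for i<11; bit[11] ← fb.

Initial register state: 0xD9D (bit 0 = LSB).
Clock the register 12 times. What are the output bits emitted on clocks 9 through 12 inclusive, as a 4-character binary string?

reg_0 = 0xD9D
clock 1: out=1, reg = 0x6CE
clock 2: out=0, reg = 0x367
clock 3: out=1, reg = 0x9B3
clock 4: out=1, reg = 0x4D9
clock 5: out=1, reg = 0x26C
clock 6: out=0, reg = 0x936
clock 7: out=0, reg = 0x49B
clock 8: out=1, reg = 0x24D
clock 9: out=1, reg = 0x126
clock 10: out=0, reg = 0x093
clock 11: out=1, reg = 0x849
clock 12: out=1, reg = 0xC24

1011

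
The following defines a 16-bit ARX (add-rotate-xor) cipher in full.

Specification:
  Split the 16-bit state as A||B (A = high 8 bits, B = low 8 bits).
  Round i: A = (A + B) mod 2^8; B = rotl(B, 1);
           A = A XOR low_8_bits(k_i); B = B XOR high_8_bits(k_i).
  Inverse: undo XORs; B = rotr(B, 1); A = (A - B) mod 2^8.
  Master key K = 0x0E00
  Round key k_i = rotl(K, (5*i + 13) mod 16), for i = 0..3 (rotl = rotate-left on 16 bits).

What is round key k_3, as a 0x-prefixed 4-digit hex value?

0x00E0

K = 0x0E00
k_0 = rotl(K, (5*0+13) mod 16) = rotl(K, 13) = 0x01C0
k_1 = rotl(K, (5*1+13) mod 16) = rotl(K, 2) = 0x3800
k_2 = rotl(K, (5*2+13) mod 16) = rotl(K, 7) = 0x0007
k_3 = rotl(K, (5*3+13) mod 16) = rotl(K, 12) = 0x00E0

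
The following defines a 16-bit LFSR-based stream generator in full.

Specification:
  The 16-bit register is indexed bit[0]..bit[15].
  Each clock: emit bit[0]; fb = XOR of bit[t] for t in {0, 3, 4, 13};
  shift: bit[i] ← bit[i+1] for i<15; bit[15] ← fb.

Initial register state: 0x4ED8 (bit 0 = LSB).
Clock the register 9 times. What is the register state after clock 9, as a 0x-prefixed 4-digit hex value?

0xC627

reg_0 = 0x4ED8
clock 1: out=0, reg = 0x276C
clock 2: out=0, reg = 0x13B6
clock 3: out=0, reg = 0x89DB
clock 4: out=1, reg = 0xC4ED
clock 5: out=1, reg = 0x6276
clock 6: out=0, reg = 0x313B
clock 7: out=1, reg = 0x189D
clock 8: out=1, reg = 0x8C4E
clock 9: out=0, reg = 0xC627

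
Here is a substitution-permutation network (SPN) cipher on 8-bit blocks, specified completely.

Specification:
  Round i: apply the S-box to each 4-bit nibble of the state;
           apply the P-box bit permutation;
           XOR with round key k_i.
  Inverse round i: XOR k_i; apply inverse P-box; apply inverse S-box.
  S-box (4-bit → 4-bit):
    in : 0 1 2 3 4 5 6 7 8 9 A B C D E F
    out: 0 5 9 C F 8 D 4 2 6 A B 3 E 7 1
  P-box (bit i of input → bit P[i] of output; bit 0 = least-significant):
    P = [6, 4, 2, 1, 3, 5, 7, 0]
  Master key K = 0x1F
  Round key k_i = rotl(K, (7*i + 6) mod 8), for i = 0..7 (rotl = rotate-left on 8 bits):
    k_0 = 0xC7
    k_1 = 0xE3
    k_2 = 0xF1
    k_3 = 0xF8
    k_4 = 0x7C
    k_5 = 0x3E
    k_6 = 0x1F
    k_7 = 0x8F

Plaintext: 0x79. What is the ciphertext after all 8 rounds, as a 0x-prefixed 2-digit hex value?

s_0 = plaintext = 0x79
s_1 = Round(s_0, k_0) = 0x53
s_2 = Round(s_1, k_1) = 0xE4
s_3 = Round(s_2, k_2) = 0x0F
s_4 = Round(s_3, k_3) = 0xB8
s_5 = Round(s_4, k_4) = 0x45
s_6 = Round(s_5, k_5) = 0x95
s_7 = Round(s_6, k_6) = 0xBD
s_8 = Round(s_7, k_7) = 0xB0

0xB0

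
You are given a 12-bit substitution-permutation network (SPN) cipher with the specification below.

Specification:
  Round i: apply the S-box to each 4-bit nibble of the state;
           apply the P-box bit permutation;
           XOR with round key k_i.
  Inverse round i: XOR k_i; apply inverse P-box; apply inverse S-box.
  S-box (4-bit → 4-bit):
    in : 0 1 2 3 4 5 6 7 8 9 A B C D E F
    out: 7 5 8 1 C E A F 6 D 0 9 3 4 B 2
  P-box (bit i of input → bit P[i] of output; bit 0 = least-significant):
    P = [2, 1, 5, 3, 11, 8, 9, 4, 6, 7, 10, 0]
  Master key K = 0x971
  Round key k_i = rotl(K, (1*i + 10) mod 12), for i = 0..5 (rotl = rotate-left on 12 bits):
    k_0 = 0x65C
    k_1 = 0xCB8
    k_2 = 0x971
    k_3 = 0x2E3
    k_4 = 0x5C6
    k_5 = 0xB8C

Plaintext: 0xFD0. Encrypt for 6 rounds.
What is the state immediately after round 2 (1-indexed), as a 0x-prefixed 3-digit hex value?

s_0 = plaintext = 0xFD0
s_1 = Round(s_0, k_0) = 0x4FA
s_2 = Round(s_1, k_1) = 0x9B9
s_3 = Round(s_2, k_2) = 0x50C
s_4 = Round(s_3, k_3) = 0xD64
s_5 = Round(s_4, k_4) = 0x0FE
s_6 = Round(s_5, k_5) = 0xE42

0x9B9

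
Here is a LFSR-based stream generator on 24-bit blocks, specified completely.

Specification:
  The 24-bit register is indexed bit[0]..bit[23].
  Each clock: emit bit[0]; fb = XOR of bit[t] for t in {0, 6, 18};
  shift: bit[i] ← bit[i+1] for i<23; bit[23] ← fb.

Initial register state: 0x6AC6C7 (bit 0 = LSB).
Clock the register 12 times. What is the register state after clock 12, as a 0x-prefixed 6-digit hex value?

0xC466AC

reg_0 = 0x6AC6C7
clock 1: out=1, reg = 0x356363
clock 2: out=1, reg = 0x9AB1B1
clock 3: out=1, reg = 0xCD58D8
clock 4: out=0, reg = 0x66AC6C
clock 5: out=0, reg = 0x335636
clock 6: out=0, reg = 0x19AB1B
clock 7: out=1, reg = 0x8CD58D
clock 8: out=1, reg = 0x466AC6
clock 9: out=0, reg = 0x233563
clock 10: out=1, reg = 0x119AB1
clock 11: out=1, reg = 0x88CD58
clock 12: out=0, reg = 0xC466AC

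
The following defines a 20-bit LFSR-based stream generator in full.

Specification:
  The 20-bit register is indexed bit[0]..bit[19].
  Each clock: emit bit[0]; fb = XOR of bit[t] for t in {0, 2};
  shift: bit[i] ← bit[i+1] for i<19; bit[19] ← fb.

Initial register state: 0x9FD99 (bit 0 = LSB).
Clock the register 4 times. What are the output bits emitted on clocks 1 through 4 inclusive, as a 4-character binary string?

1001

reg_0 = 0x9FD99
clock 1: out=1, reg = 0xCFECC
clock 2: out=0, reg = 0xE7F66
clock 3: out=0, reg = 0xF3FB3
clock 4: out=1, reg = 0xF9FD9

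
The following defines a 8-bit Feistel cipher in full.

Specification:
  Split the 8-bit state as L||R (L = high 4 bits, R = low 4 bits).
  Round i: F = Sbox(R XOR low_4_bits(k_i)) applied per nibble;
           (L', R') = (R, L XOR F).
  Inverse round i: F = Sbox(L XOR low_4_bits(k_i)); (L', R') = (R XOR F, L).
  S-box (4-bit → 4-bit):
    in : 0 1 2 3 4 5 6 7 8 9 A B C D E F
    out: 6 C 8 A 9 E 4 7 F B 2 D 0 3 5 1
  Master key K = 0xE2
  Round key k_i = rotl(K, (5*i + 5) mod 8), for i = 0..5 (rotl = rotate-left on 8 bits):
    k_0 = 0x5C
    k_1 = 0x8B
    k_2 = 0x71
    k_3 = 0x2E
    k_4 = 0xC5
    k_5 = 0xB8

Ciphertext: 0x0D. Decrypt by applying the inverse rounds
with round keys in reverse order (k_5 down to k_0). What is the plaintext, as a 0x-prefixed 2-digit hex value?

s_0 = ciphertext = 0x0D
s_1 = InvRound(s_0, k_5) = 0x20
s_2 = InvRound(s_1, k_4) = 0x72
s_3 = InvRound(s_2, k_3) = 0x97
s_4 = InvRound(s_3, k_2) = 0x89
s_5 = InvRound(s_4, k_1) = 0x38
s_6 = InvRound(s_5, k_0) = 0x93

0x93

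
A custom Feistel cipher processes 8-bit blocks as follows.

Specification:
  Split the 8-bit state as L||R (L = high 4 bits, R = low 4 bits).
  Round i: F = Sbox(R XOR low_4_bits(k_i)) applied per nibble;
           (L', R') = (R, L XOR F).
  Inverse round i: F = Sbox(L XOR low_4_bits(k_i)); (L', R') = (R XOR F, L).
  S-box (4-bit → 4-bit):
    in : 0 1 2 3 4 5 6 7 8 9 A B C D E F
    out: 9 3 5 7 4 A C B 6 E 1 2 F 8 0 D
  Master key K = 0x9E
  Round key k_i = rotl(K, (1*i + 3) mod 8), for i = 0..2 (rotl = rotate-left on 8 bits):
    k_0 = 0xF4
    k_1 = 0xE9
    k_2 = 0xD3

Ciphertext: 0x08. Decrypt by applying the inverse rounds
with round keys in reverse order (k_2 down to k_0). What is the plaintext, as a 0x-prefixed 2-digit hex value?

s_0 = ciphertext = 0x08
s_1 = InvRound(s_0, k_2) = 0xF0
s_2 = InvRound(s_1, k_1) = 0xCF
s_3 = InvRound(s_2, k_0) = 0x9C

0x9C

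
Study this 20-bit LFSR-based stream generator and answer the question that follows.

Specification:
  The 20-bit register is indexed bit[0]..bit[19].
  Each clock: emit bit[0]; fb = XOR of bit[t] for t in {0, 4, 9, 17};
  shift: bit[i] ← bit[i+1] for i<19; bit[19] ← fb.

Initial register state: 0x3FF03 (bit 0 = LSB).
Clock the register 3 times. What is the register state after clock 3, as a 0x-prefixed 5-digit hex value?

reg_0 = 0x3FF03
clock 1: out=1, reg = 0x9FF81
clock 2: out=1, reg = 0x4FFC0
clock 3: out=0, reg = 0xA7FE0

0xA7FE0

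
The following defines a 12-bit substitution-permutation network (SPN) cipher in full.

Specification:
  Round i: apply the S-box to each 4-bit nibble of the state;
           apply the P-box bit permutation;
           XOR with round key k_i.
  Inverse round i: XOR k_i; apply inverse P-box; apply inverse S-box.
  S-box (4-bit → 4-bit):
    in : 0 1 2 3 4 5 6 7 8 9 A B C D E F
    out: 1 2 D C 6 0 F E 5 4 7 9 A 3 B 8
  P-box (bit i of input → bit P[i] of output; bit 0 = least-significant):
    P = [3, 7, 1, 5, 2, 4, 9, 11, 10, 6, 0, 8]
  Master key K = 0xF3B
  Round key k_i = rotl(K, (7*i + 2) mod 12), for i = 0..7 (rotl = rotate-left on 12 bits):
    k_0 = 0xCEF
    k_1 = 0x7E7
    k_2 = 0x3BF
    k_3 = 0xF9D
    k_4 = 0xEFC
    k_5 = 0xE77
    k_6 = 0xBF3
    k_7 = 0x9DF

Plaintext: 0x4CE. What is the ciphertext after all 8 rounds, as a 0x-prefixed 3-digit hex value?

0x5AD

s_0 = plaintext = 0x4CE
s_1 = Round(s_0, k_0) = 0x416
s_2 = Round(s_1, k_1) = 0x71C
s_3 = Round(s_2, k_2) = 0x24E
s_4 = Round(s_3, k_3) = 0x824
s_5 = Round(s_4, k_4) = 0x07B
s_6 = Round(s_5, k_5) = 0x04F
s_7 = Round(s_6, k_6) = 0xDC3
s_8 = Round(s_7, k_7) = 0x5AD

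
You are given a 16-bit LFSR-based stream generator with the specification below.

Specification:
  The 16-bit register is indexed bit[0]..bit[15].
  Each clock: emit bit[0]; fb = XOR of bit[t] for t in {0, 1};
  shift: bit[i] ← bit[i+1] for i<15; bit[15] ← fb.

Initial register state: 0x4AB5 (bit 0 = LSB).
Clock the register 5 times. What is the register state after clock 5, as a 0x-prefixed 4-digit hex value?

reg_0 = 0x4AB5
clock 1: out=1, reg = 0xA55A
clock 2: out=0, reg = 0xD2AD
clock 3: out=1, reg = 0xE956
clock 4: out=0, reg = 0xF4AB
clock 5: out=1, reg = 0x7A55

0x7A55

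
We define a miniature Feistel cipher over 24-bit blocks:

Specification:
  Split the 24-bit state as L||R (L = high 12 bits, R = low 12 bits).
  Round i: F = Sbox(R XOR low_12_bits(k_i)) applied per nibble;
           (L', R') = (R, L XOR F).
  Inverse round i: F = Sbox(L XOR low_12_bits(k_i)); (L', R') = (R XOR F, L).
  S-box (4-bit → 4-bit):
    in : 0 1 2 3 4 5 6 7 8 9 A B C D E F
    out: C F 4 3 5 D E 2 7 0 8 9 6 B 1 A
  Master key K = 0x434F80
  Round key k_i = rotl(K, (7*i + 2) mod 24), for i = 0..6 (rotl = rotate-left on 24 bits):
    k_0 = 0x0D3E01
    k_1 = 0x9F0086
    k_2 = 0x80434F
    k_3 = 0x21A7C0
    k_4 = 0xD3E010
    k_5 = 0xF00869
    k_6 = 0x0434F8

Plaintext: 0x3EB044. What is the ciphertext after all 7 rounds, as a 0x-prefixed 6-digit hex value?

0x893856

s_0 = plaintext = 0x3EB044
s_1 = Round(s_0, k_0) = 0x0442B6
s_2 = Round(s_1, k_1) = 0x2B6478
s_3 = Round(s_2, k_2) = 0x478084
s_4 = Round(s_3, k_3) = 0x08462D
s_5 = Round(s_4, k_4) = 0x62DEBF
s_6 = Round(s_5, k_5) = 0xEBF893
s_7 = Round(s_6, k_6) = 0x893856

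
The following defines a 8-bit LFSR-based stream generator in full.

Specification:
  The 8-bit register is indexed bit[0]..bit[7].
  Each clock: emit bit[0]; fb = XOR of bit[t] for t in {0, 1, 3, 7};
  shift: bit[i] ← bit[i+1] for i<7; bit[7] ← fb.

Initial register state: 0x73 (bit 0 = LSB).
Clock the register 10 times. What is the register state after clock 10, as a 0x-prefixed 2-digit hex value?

reg_0 = 0x73
clock 1: out=1, reg = 0x39
clock 2: out=1, reg = 0x1C
clock 3: out=0, reg = 0x8E
clock 4: out=0, reg = 0xC7
clock 5: out=1, reg = 0xE3
clock 6: out=1, reg = 0xF1
clock 7: out=1, reg = 0x78
clock 8: out=0, reg = 0xBC
clock 9: out=0, reg = 0x5E
clock 10: out=0, reg = 0x2F

0x2F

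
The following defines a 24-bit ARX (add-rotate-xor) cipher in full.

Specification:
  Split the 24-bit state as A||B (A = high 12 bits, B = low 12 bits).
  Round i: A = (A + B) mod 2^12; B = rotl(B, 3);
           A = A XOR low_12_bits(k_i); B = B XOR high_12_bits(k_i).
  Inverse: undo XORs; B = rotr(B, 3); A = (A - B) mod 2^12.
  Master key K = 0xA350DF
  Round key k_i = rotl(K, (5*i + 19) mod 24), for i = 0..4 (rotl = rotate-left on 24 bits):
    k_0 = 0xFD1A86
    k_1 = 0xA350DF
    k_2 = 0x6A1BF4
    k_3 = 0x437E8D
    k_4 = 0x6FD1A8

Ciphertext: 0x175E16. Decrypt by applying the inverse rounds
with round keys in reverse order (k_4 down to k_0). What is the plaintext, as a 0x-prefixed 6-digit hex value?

s_0 = ciphertext = 0x175E16
s_1 = InvRound(s_0, k_4) = 0x9C071D
s_2 = InvRound(s_1, k_3) = 0x2E8465
s_3 = InvRound(s_2, k_2) = 0x0C4858
s_4 = InvRound(s_3, k_1) = 0x5CEA4D
s_5 = InvRound(s_4, k_0) = 0x6958B3

0x6958B3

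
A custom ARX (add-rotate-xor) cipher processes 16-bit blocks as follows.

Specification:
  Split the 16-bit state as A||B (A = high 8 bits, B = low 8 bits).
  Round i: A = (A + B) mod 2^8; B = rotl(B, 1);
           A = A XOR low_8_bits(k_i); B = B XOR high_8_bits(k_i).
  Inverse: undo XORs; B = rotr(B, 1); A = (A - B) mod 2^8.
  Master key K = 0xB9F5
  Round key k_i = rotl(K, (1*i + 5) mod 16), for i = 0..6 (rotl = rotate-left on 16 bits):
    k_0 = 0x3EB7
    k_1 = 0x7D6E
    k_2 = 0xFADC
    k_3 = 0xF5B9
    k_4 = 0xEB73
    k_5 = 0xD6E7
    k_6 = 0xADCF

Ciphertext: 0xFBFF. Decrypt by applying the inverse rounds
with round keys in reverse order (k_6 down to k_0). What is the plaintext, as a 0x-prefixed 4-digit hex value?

s_0 = ciphertext = 0xFBFF
s_1 = InvRound(s_0, k_6) = 0x0B29
s_2 = InvRound(s_1, k_5) = 0xEDFF
s_3 = InvRound(s_2, k_4) = 0x940A
s_4 = InvRound(s_3, k_3) = 0x2EFF
s_5 = InvRound(s_4, k_2) = 0x7082
s_6 = InvRound(s_5, k_1) = 0x1FFF
s_7 = InvRound(s_6, k_0) = 0xC8E0

0xC8E0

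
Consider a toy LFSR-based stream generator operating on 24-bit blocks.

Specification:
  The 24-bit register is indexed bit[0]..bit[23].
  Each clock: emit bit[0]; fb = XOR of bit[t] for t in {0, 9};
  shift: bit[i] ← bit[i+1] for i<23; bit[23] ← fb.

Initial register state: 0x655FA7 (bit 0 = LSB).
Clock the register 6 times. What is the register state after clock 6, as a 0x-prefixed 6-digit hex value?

reg_0 = 0x655FA7
clock 1: out=1, reg = 0x32AFD3
clock 2: out=1, reg = 0x1957E9
clock 3: out=1, reg = 0x0CABF4
clock 4: out=0, reg = 0x8655FA
clock 5: out=0, reg = 0x432AFD
clock 6: out=1, reg = 0x21957E

0x21957E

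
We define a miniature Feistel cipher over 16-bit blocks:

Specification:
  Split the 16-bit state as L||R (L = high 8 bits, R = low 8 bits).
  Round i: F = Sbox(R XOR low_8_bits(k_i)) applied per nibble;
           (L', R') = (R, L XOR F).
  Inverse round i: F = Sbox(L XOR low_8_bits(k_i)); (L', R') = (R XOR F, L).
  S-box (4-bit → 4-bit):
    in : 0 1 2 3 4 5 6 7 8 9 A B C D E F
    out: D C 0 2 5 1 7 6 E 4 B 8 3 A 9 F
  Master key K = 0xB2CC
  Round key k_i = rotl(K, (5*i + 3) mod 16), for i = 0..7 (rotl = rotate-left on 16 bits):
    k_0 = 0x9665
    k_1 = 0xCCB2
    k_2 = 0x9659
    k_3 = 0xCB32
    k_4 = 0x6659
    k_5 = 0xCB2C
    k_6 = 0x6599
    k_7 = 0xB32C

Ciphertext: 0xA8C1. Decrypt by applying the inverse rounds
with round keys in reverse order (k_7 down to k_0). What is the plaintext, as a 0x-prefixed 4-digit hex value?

0xD5D9

s_0 = ciphertext = 0xA8C1
s_1 = InvRound(s_0, k_7) = 0x24A8
s_2 = InvRound(s_1, k_6) = 0x2224
s_3 = InvRound(s_2, k_5) = 0xFD22
s_4 = InvRound(s_3, k_4) = 0x97FD
s_5 = InvRound(s_4, k_3) = 0x4C97
s_6 = InvRound(s_5, k_2) = 0x564C
s_7 = InvRound(s_6, k_1) = 0xD956
s_8 = InvRound(s_7, k_0) = 0xD5D9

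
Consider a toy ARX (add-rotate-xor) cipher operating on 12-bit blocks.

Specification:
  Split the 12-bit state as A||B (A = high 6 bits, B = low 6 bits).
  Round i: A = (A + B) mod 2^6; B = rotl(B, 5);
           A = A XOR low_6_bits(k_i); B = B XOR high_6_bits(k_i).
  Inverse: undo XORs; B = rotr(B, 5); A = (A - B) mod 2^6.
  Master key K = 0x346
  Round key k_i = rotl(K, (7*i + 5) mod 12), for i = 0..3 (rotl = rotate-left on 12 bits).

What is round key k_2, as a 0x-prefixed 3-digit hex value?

0x31A

K = 0x346
k_0 = rotl(K, (7*0+5) mod 12) = rotl(K, 5) = 0x8C6
k_1 = rotl(K, (7*1+5) mod 12) = rotl(K, 0) = 0x346
k_2 = rotl(K, (7*2+5) mod 12) = rotl(K, 7) = 0x31A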